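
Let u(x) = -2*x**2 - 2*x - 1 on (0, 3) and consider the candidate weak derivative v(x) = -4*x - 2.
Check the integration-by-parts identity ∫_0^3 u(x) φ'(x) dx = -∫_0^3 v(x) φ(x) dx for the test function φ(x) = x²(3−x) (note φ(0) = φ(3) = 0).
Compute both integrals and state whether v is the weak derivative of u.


LHS = 621/10, RHS = 621/10. Yes, v = u' weakly.

u(x) = -2*x**2 - 2*x - 1, classical derivative u'(x) = -4*x - 2.
φ(x) = x²(3−x), so φ'(x) = 3*x*(2 - x).
Note φ(0) = φ(3) = 0, so the boundary term u·φ vanishes.
LHS = ∫_0^3 u(x) φ'(x) dx = ∫_0^3 (6*x^4 - 6*x^3 - 9*x^2 - 6*x) dx. Term by term:
  ∫_0^3 6*x^4 dx = 1458/5;  ∫_0^3 -6*x^3 dx = -243/2;  ∫_0^3 -9*x^2 dx = -81;
  ∫_0^3 -6*x dx = -27.
Sum: 1458/5 − 243/2 − 81 − 27 = 621/10.
So LHS = 621/10.
∫_0^3 v(x) φ(x) dx = ∫_0^3 (4*x^4 - 10*x^3 - 6*x^2) dx. Term by term:
  ∫_0^3 4*x^4 dx = 972/5;  ∫_0^3 -10*x^3 dx = -405/2;  ∫_0^3 -6*x^2 dx = -54.
Sum: 972/5 − 405/2 − 54 = -621/10.
So RHS = -∫_0^3 v(x) φ(x) dx = 621/10.
LHS = RHS, so the identity holds for this test φ.
Moreover u is smooth here and v(x) = u'(x) = -4*x - 2 pointwise, so the identity holds for every test function. Hence v is the weak derivative of u.


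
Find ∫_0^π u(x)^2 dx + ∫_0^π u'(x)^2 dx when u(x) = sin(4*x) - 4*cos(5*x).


||u||_{H^1(0,π)}^2 = 1664/9 + 433*π/2

u'(x) = 20*sin(5*x) + 4*cos(4*x).
Expand u² and (u')² and integrate term by term on (0, π), using: for integers n ≥ 1, ∫_0^π sin²(nx) dx = ∫_0^π cos²(nx) dx = π/2; for n ≠ n', ∫_0^π sin(nx)sin(n'x) dx = ∫_0^π cos(nx)cos(n'x) dx = 0; and by product-to-sum, ∫_0^π sin(nx)cos(n'x) dx = ½∫_0^π [sin((n+n')x) + sin((n−n')x)] dx, which is 0 when n+n' is even and 2n/(n²−n'²) when n+n' is odd (it need not vanish on (0, π)).
  u² squared terms: (-4)²·∫cos(5x)² dx = 16·π/2 = 8*π;  (1)²·∫sin(4x)² dx = 1·π/2 = π/2.
  u² cross terms: 2·(-4)·(1)·∫cos(5x)·sin(4x) dx = -8·(-8/9) = 64/9.
  So ∫_0^π u² dx = 8*π + π/2 + 64/9 = 64/9 + 17*π/2.
  (u')² squared terms: (4)²·∫cos(4x)² dx = 16·π/2 = 8*π;  (20)²·∫sin(5x)² dx = 400·π/2 = 200*π.
  (u')² cross terms: 2·(4)·(20)·∫cos(4x)·sin(5x) dx = 160·(10/9) = 1600/9.
  So ∫_0^π (u')² dx = 8*π + 200*π + 1600/9 = 1600/9 + 208*π.
||u||_{H^1}^2 = (64/9 + 17*π/2) + (1600/9 + 208*π) = 1664/9 + 433*π/2.


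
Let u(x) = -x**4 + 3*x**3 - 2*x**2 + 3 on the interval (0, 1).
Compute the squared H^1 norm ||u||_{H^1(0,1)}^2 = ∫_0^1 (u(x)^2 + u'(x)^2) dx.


||u||_{H^1}^2 = 10757/1260

The H^1 norm (squared) on an interval (0, L) is
  ||u||_{H^1}^2 = ∫_0^L u(x)^2 dx + ∫_0^L u'(x)^2 dx.
Compute u'(x) = -4*x**3 + 9*x**2 - 4*x.
Then u(x)^2 = x**8 - 6*x**7 + 13*x**6 - 12*x**5 - 2*x**4 + 18*x**3 - 12*x**2 + 9 and u'(x)^2 = 16*x**6 - 72*x**5 + 113*x**4 - 72*x**3 + 16*x**2.
Integrate each monomial from 0 to 1 using ∫_0^1 c·x^n dx = c·1^(n+1)/(n+1):
  ∫_0^1 u(x)^2 dx = ∫_0^1 (x^8 - 6*x^7 + 13*x^6 - 12*x^5 - 2*x^4 + 18*x^3 - 12*x^2 + 9) dx. Term by term:
    ∫_0^1 x^8 dx = 1/9;  ∫_0^1 -6*x^7 dx = -3/4;  ∫_0^1 13*x^6 dx = 13/7;
    ∫_0^1 -12*x^5 dx = -2;  ∫_0^1 -2*x^4 dx = -2/5;  ∫_0^1 18*x^3 dx = 9/2;
    ∫_0^1 -12*x^2 dx = -4;  ∫_0^1 9 dx = 9.
  Sum: 1/9 − 3/4 + 13/7 − 2 − 2/5 + 9/2 − 4 + 9 = 10481/1260.
  ∫_0^1 u'(x)^2 dx = ∫_0^1 (16*x^6 - 72*x^5 + 113*x^4 - 72*x^3 + 16*x^2) dx. Term by term:
    ∫_0^1 16*x^6 dx = 16/7;  ∫_0^1 -72*x^5 dx = -12;  ∫_0^1 113*x^4 dx = 113/5;
    ∫_0^1 -72*x^3 dx = -18;  ∫_0^1 16*x^2 dx = 16/3.
  Sum: 16/7 − 12 + 113/5 − 18 + 16/3 = 23/105.
Adding: ||u||_{H^1}^2 = 10481/1260 + 23/105 = 10757/1260.


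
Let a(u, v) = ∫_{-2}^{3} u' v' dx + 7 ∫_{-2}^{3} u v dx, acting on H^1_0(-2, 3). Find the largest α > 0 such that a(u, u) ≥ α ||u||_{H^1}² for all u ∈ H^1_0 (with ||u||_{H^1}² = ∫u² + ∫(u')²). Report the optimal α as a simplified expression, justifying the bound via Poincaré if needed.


α = 1

Coercivity of a(·,·) on H^1_0(-2, 3) means a(u, u) ≥ α ||u||_{H^1}² for every u ∈ H^1_0.
The interval has length L = 5, and Poincaré/coercivity depend only on L. Here a(u, u) = ∫(u')² + (7)·∫u².
Here c = 7 ≥ 1, so a(u,u) = ∫(u')² + c∫u² ≥ ∫(u')² + ∫u² = ||u||_{H^1}², i.e. α = 1 works. No larger α is possible: a(u,u) ≥ α||u||_{H^1}² means (1−α)∫(u')² ≥ (α−c)∫u², and for the modes u_n = sin(nπ(x−x₀)/L) (x₀ the left endpoint) one has ∫u_n²/∫(u_n')² = (L/(nπ))² → 0, so a(u_n,u_n)/||u_n||_{H^1}² → 1. Hence the optimal constant is α = 1.
Therefore α = 1.


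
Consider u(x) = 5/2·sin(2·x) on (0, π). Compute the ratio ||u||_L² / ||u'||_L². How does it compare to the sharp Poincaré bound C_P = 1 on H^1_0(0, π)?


||u||_L² / ||u'||_L² = 1/2 < C_P = 1.

u(x) = 5/2·sin(2·x), so u'(x) = 5*cos(2*x).
Writing u(x) = A·sin(kπx/L) with A = 5/2 and k = 2, use ∫_0^L sin²(kπx/L) dx = L/2 and ∫_0^L cos²(kπx/L) dx = L/2.
u² = 25/4·sin²(2·x) and (u')² = 25·cos²(2·x), and each of sin², cos² integrates to L/2 = π/2 over (0, π).
∫_0^π u² dx = 25*π/8, so ||u||_L² = 5*sqrt(2)*sqrt(π)/4.
∫_0^π (u')² dx = 25*π/2, so ||u'||_L² = 5*sqrt(2)*sqrt(π)/2.
Ratio ||u||_L² / ||u'||_L² = 1/2.
Sharp Poincaré constant on H^1_0(0, π) is C_P = L/π = 1, achieved by sin(x).
This is the k = 2 harmonic; the ratio L/(kπ) is strictly less than C_P = L/π, consistent with the sharp inequality ||u||_L² ≤ C_P ||u'||_L².


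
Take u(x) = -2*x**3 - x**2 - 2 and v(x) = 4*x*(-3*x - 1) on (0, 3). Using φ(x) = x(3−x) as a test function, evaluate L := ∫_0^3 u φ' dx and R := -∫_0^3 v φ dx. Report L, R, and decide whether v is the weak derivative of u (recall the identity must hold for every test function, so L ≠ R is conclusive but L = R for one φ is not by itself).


LHS = 432/5, RHS = 864/5. No, v is not the weak derivative of u.

u(x) = -2*x**3 - x**2 - 2, classical derivative u'(x) = -6*x**2 - 2*x.
φ(x) = x(3−x), so φ'(x) = 3 - 2*x.
Note φ(0) = φ(3) = 0, so the boundary term u·φ vanishes.
LHS = ∫_0^3 u(x) φ'(x) dx = ∫_0^3 (4*x^4 - 4*x^3 - 3*x^2 + 4*x - 6) dx. Term by term:
  ∫_0^3 4*x^4 dx = 972/5;  ∫_0^3 -4*x^3 dx = -81;  ∫_0^3 -3*x^2 dx = -27;
  ∫_0^3 4*x dx = 18;  ∫_0^3 -6 dx = -18.
Sum: 972/5 − 81 − 27 + 18 − 18 = 432/5.
So LHS = 432/5.
∫_0^3 v(x) φ(x) dx = ∫_0^3 (12*x^4 - 32*x^3 - 12*x^2) dx. Term by term:
  ∫_0^3 12*x^4 dx = 2916/5;  ∫_0^3 -32*x^3 dx = -648;  ∫_0^3 -12*x^2 dx = -108.
Sum: 2916/5 − 648 − 108 = -864/5.
So RHS = -∫_0^3 v(x) φ(x) dx = 864/5.
LHS − RHS = -432/5 ≠ 0, so the identity fails.
(For a valid weak derivative the identity must hold for EVERY test function, in particular this one. The failure shows v is NOT the weak derivative of u.)
Correct weak derivative would be u'(x) = -6*x**2 - 2*x.


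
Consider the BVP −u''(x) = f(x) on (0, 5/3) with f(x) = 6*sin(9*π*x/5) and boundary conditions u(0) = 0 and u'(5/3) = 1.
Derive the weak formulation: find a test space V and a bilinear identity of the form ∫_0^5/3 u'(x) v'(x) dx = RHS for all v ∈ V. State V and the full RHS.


V = {v ∈ H^1(0, 5/3) : v(0) = 0} (test functions vanish at x = 0 where u is specified); weak form: ∫_0^5/3 u'v' dx = ∫_0^5/3 (6*sin(9*π*x/5)) v dx + v(5/3) for all v ∈ V.

Multiply both sides by a test function v and integrate from 0 to 5/3:
  ∫_0^5/3 −u''(x) v(x) dx = ∫_0^5/3 f(x) v(x) dx.
Integrate the LHS by parts once:
  ∫_0^5/3 −u'' v dx = −[u'(x) v(x)]_0^5/3 + ∫_0^5/3 u'(x) v'(x) dx.
Thus ∫_0^5/3 u'(x) v'(x) dx = ∫_0^5/3 f(x) v(x) dx + [u'(x) v(x)]_0^5/3.
Choose V so that boundary terms are either known or forced to vanish.
Mixed BC: u(0) = 0 (Dirichlet) and u'(5/3) = 1 (Neumann). Define V = {v ∈ H^1(0, 5/3) : v(0) = 0}. Then [u' v]_0^5/3 = u'(5/3)·v(5/3) − u'(0)·0 = v(5/3).
Weak formulation: find u (satisfying any essential BC) such that ∫_0^5/3 u'(x) v'(x) dx = ∫_0^5/3 f v dx + v(5/3) for all v ∈ V (Dirichlet at 0 absorbed into V; Neumann datum at x = 5/3 contributes the boundary term).
Substituting f(x) = 6*sin(9*π*x/5), the right-hand side is ∫_0^5/3 (6*sin(9*π*x/5)) v dx + v(5/3).


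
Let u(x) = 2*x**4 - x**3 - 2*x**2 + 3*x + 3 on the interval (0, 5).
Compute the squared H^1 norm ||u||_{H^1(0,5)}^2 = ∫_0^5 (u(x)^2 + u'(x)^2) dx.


||u||_{H^1}^2 = 75958445/63

The H^1 norm (squared) on an interval (0, L) is
  ||u||_{H^1}^2 = ∫_0^L u(x)^2 dx + ∫_0^L u'(x)^2 dx.
Compute u'(x) = 8*x**3 - 3*x**2 - 4*x + 3.
Then u(x)^2 = 4*x**8 - 4*x**7 - 7*x**6 + 16*x**5 + 10*x**4 - 18*x**3 - 3*x**2 + 18*x + 9 and u'(x)^2 = 64*x**6 - 48*x**5 - 55*x**4 + 72*x**3 - 2*x**2 - 24*x + 9.
Integrate each monomial from 0 to 5 using ∫_0^5 c·x^n dx = c·5^(n+1)/(n+1):
  ∫_0^5 u(x)^2 dx = ∫_0^5 (4*x^8 - 4*x^7 - 7*x^6 + 16*x^5 + 10*x^4 - 18*x^3 - 3*x^2 + 18*x + 9) dx. Term by term:
    ∫_0^5 4*x^8 dx = 7812500/9;  ∫_0^5 -4*x^7 dx = -390625/2;  ∫_0^5 -7*x^6 dx = -78125;
    ∫_0^5 16*x^5 dx = 125000/3;  ∫_0^5 10*x^4 dx = 6250;  ∫_0^5 -18*x^3 dx = -5625/2;
    ∫_0^5 -3*x^2 dx = -125;  ∫_0^5 18*x dx = 225;  ∫_0^5 9 dx = 45.
  Sum: 7812500/9 − 390625/2 − 78125 + 125000/3 + 6250 − 5625/2 − 125 + 225 + 45 = 5758805/9.
  ∫_0^5 u'(x)^2 dx = ∫_0^5 (64*x^6 - 48*x^5 - 55*x^4 + 72*x^3 - 2*x^2 - 24*x + 9) dx. Term by term:
    ∫_0^5 64*x^6 dx = 5000000/7;  ∫_0^5 -48*x^5 dx = -125000;  ∫_0^5 -55*x^4 dx = -34375;
    ∫_0^5 72*x^3 dx = 11250;  ∫_0^5 -2*x^2 dx = -250/3;  ∫_0^5 -24*x dx = -300;
    ∫_0^5 9 dx = 45.
  Sum: 5000000/7 − 125000 − 34375 + 11250 − 250/3 − 300 + 45 = 11882270/21.
Adding: ||u||_{H^1}^2 = 5758805/9 + 11882270/21 = 75958445/63.


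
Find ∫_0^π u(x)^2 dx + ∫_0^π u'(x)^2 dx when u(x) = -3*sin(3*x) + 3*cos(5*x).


||u||_{H^1(0,π)}^2 = 162*π

u'(x) = -15*sin(5*x) - 9*cos(3*x).
Expand u² and (u')² and integrate term by term on (0, π), using: for integers n ≥ 1, ∫_0^π sin²(nx) dx = ∫_0^π cos²(nx) dx = π/2; for n ≠ n', ∫_0^π sin(nx)sin(n'x) dx = ∫_0^π cos(nx)cos(n'x) dx = 0; and by product-to-sum, ∫_0^π sin(nx)cos(n'x) dx = ½∫_0^π [sin((n+n')x) + sin((n−n')x)] dx, which is 0 when n+n' is even and 2n/(n²−n'²) when n+n' is odd (it need not vanish on (0, π)).
  u² squared terms: (-3)²·∫sin(3x)² dx = 9·π/2 = 9*π/2;  (3)²·∫cos(5x)² dx = 9·π/2 = 9*π/2.
  u² cross terms: 2·(-3)·(3)·∫sin(3x)·cos(5x) dx = -18·(0) = 0.
  So ∫_0^π u² dx = 9*π/2 + 9*π/2 + 0 = 9*π.
  (u')² squared terms: (-15)²·∫sin(5x)² dx = 225·π/2 = 225*π/2;  (-9)²·∫cos(3x)² dx = 81·π/2 = 81*π/2.
  (u')² cross terms: 2·(-15)·(-9)·∫sin(5x)·cos(3x) dx = 270·(0) = 0.
  So ∫_0^π (u')² dx = 225*π/2 + 81*π/2 + 0 = 153*π.
||u||_{H^1}^2 = (9*π) + (153*π) = 162*π.


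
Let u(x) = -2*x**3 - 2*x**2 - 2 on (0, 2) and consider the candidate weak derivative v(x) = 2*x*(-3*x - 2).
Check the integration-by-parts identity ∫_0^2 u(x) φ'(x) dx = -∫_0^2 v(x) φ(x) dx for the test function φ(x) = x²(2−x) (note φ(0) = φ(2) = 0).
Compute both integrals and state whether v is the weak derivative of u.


LHS = 96/5, RHS = 96/5. Yes, v = u' weakly.

u(x) = -2*x**3 - 2*x**2 - 2, classical derivative u'(x) = -6*x**2 - 4*x.
φ(x) = x²(2−x), so φ'(x) = x*(4 - 3*x).
Note φ(0) = φ(2) = 0, so the boundary term u·φ vanishes.
LHS = ∫_0^2 u(x) φ'(x) dx = ∫_0^2 (6*x^5 - 2*x^4 - 8*x^3 + 6*x^2 - 8*x) dx. Term by term:
  ∫_0^2 6*x^5 dx = 64;  ∫_0^2 -2*x^4 dx = -64/5;  ∫_0^2 -8*x^3 dx = -32;
  ∫_0^2 6*x^2 dx = 16;  ∫_0^2 -8*x dx = -16.
Sum: 64 − 64/5 − 32 + 16 − 16 = 96/5.
So LHS = 96/5.
∫_0^2 v(x) φ(x) dx = ∫_0^2 (6*x^5 - 8*x^4 - 8*x^3) dx. Term by term:
  ∫_0^2 6*x^5 dx = 64;  ∫_0^2 -8*x^4 dx = -256/5;  ∫_0^2 -8*x^3 dx = -32.
Sum: 64 − 256/5 − 32 = -96/5.
So RHS = -∫_0^2 v(x) φ(x) dx = 96/5.
LHS = RHS, so the identity holds for this test φ.
Moreover u is smooth here and v(x) = u'(x) = -6*x**2 - 4*x pointwise, so the identity holds for every test function. Hence v is the weak derivative of u.


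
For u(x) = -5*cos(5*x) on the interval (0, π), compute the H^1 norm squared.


||u||_{H^1(0,π)}^2 = 325*π

u'(x) = 25*sin(5*x).
Expand u² and (u')² and integrate term by term on (0, π), using: for integers n ≥ 1, ∫_0^π sin²(nx) dx = ∫_0^π cos²(nx) dx = π/2; for n ≠ n', ∫_0^π sin(nx)sin(n'x) dx = ∫_0^π cos(nx)cos(n'x) dx = 0; and by product-to-sum, ∫_0^π sin(nx)cos(n'x) dx = ½∫_0^π [sin((n+n')x) + sin((n−n')x)] dx, which is 0 when n+n' is even and 2n/(n²−n'²) when n+n' is odd (it need not vanish on (0, π)).
  u² squared terms: (-5)²·∫cos(5x)² dx = 25·π/2 = 25*π/2.
  So ∫_0^π u² dx = 25*π/2.
  (u')² squared terms: (25)²·∫sin(5x)² dx = 625·π/2 = 625*π/2.
  So ∫_0^π (u')² dx = 625*π/2.
||u||_{H^1}^2 = (25*π/2) + (625*π/2) = 325*π.


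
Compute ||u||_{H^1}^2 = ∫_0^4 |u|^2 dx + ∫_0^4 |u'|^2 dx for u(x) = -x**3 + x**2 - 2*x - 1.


||u||_{H^1}^2 = 348436/105

The H^1 norm (squared) on an interval (0, L) is
  ||u||_{H^1}^2 = ∫_0^L u(x)^2 dx + ∫_0^L u'(x)^2 dx.
Compute u'(x) = -3*x**2 + 2*x - 2.
Then u(x)^2 = x**6 - 2*x**5 + 5*x**4 - 2*x**3 + 2*x**2 + 4*x + 1 and u'(x)^2 = 9*x**4 - 12*x**3 + 16*x**2 - 8*x + 4.
Integrate each monomial from 0 to 4 using ∫_0^4 c·x^n dx = c·4^(n+1)/(n+1):
  ∫_0^4 u(x)^2 dx = ∫_0^4 (x^6 - 2*x^5 + 5*x^4 - 2*x^3 + 2*x^2 + 4*x + 1) dx. Term by term:
    ∫_0^4 x^6 dx = 16384/7;  ∫_0^4 -2*x^5 dx = -4096/3;  ∫_0^4 5*x^4 dx = 1024;
    ∫_0^4 -2*x^3 dx = -128;  ∫_0^4 2*x^2 dx = 128/3;  ∫_0^4 4*x dx = 32;
    ∫_0^4 1 dx = 4.
  Sum: 16384/7 − 4096/3 + 1024 − 128 + 128/3 + 32 + 4 = 40948/21.
  ∫_0^4 u'(x)^2 dx = ∫_0^4 (9*x^4 - 12*x^3 + 16*x^2 - 8*x + 4) dx. Term by term:
    ∫_0^4 9*x^4 dx = 9216/5;  ∫_0^4 -12*x^3 dx = -768;  ∫_0^4 16*x^2 dx = 1024/3;
    ∫_0^4 -8*x dx = -64;  ∫_0^4 4 dx = 16.
  Sum: 9216/5 − 768 + 1024/3 − 64 + 16 = 20528/15.
Adding: ||u||_{H^1}^2 = 40948/21 + 20528/15 = 348436/105.


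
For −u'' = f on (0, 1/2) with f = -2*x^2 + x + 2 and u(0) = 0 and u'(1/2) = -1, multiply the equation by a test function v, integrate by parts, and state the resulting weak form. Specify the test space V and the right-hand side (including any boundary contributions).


V = {v ∈ H^1(0, 1/2) : v(0) = 0} (test functions vanish at x = 0 where u is specified); weak form: ∫_0^1/2 u'v' dx = ∫_0^1/2 (-2*x^2 + x + 2) v dx − v(1/2) for all v ∈ V.

Multiply both sides by a test function v and integrate from 0 to 1/2:
  ∫_0^1/2 −u''(x) v(x) dx = ∫_0^1/2 f(x) v(x) dx.
Integrate the LHS by parts once:
  ∫_0^1/2 −u'' v dx = −[u'(x) v(x)]_0^1/2 + ∫_0^1/2 u'(x) v'(x) dx.
Thus ∫_0^1/2 u'(x) v'(x) dx = ∫_0^1/2 f(x) v(x) dx + [u'(x) v(x)]_0^1/2.
Choose V so that boundary terms are either known or forced to vanish.
Mixed BC: u(0) = 0 (Dirichlet) and u'(1/2) = -1 (Neumann). Define V = {v ∈ H^1(0, 1/2) : v(0) = 0}. Then [u' v]_0^1/2 = u'(1/2)·v(1/2) − u'(0)·0 = − v(1/2).
Weak formulation: find u (satisfying any essential BC) such that ∫_0^1/2 u'(x) v'(x) dx = ∫_0^1/2 f v dx − v(1/2) for all v ∈ V (Dirichlet at 0 absorbed into V; Neumann datum at x = 1/2 contributes the boundary term).
Substituting f(x) = -2*x^2 + x + 2, the right-hand side is ∫_0^1/2 (-2*x^2 + x + 2) v dx − v(1/2).


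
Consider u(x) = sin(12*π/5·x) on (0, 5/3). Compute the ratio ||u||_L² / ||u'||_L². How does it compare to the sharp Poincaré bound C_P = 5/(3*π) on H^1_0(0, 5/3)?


||u||_L² / ||u'||_L² = 5/(12*π) < C_P = 5/(3*π).

u(x) = sin(12*π/5·x), so u'(x) = 12*π*cos(12*π*x/5)/5.
Writing u(x) = A·sin(kπx/L) with A = 1 and k = 4, use ∫_0^L sin²(kπx/L) dx = L/2 and ∫_0^L cos²(kπx/L) dx = L/2.
u² = 1·sin²(12*π/5·x) and (u')² = 144*π^2/25·cos²(12*π/5·x), and each of sin², cos² integrates to L/2 = 5/6 over (0, 5/3).
∫_0^5/3 u² dx = 5/6, so ||u||_L² = sqrt(30)/6.
∫_0^5/3 (u')² dx = 24*π^2/5, so ||u'||_L² = 2*sqrt(30)*π/5.
Ratio ||u||_L² / ||u'||_L² = 5/(12*π).
Sharp Poincaré constant on H^1_0(0, 5/3) is C_P = L/π = 5/(3*π), achieved by sin(3*π/5·x).
This is the k = 4 harmonic; the ratio L/(kπ) is strictly less than C_P = L/π, consistent with the sharp inequality ||u||_L² ≤ C_P ||u'||_L².


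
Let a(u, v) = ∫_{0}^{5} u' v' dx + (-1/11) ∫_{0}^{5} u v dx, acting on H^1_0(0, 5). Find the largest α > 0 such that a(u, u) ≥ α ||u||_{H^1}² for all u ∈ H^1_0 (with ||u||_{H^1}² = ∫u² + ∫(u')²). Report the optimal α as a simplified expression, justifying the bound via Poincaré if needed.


α = (-25/11 + π^2)/(π^2 + 25)

Coercivity of a(·,·) on H^1_0(0, 5) means a(u, u) ≥ α ||u||_{H^1}² for every u ∈ H^1_0.
The interval has length L = 5, and Poincaré/coercivity depend only on L. Here a(u, u) = ∫(u')² + (-1/11)·∫u².
Here c = -1/11 < 0 with |c| < (π/L)² = π^2/25, so coercivity still holds. The condition a(u,u) ≥ α||u||_{H^1}² reads (1−α)∫(u')² ≥ (α−c)∫u². Any admissible α is ≤ 1 (rapidly oscillating u have ∫u²/∫(u')² → 0), and α = 1 would force 0 ≥ (1−c)∫u², impossible since c < 1; so 1−α > 0. By the sharp Poincaré inequality on H^1_0 of an interval of length L, ∫(u')² ≥ (π/L)²∫u² with equality for the first sine mode sin(π(x−x₀)/L) (x₀ the left endpoint), so the inequality holds for all u iff (1−α)(π/L)² ≥ α − c, i.e. α ≤ ((π/L)² + c)/((π/L)² + 1) = (1 + c(L/π)²)/(1 + (L/π)²). (Direct route, valid since c ≤ 0: Poincaré gives c∫u² ≥ c(L/π)²∫(u')², so a(u,u) ≥ (1 + c(L/π)²)∫(u')², while ||u||_{H^1}² ≤ (1 + (L/π)²)∫(u')²; dividing yields the same α.) With (π/L)² = π^2/25 and c = -1/11, the largest admissible constant is α = ((π/L)² + c)/((π/L)² + 1).
Simplifying, α = (-25/11 + π^2)/(π^2 + 25).


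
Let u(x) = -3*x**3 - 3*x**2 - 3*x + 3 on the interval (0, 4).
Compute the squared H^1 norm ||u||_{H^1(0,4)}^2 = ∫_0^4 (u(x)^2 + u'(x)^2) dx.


||u||_{H^1}^2 = 2251464/35

The H^1 norm (squared) on an interval (0, L) is
  ||u||_{H^1}^2 = ∫_0^L u(x)^2 dx + ∫_0^L u'(x)^2 dx.
Compute u'(x) = -9*x**2 - 6*x - 3.
Then u(x)^2 = 9*x**6 + 18*x**5 + 27*x**4 - 9*x**2 - 18*x + 9 and u'(x)^2 = 81*x**4 + 108*x**3 + 90*x**2 + 36*x + 9.
Integrate each monomial from 0 to 4 using ∫_0^4 c·x^n dx = c·4^(n+1)/(n+1):
  ∫_0^4 u(x)^2 dx = ∫_0^4 (9*x^6 + 18*x^5 + 27*x^4 - 9*x^2 - 18*x + 9) dx. Term by term:
    ∫_0^4 9*x^6 dx = 147456/7;  ∫_0^4 18*x^5 dx = 12288;  ∫_0^4 27*x^4 dx = 27648/5;
    ∫_0^4 -9*x^2 dx = -192;  ∫_0^4 -18*x dx = -144;  ∫_0^4 9 dx = 36.
  Sum: 147456/7 + 12288 + 27648/5 − 192 − 144 + 36 = 1350396/35.
  ∫_0^4 u'(x)^2 dx = ∫_0^4 (81*x^4 + 108*x^3 + 90*x^2 + 36*x + 9) dx. Term by term:
    ∫_0^4 81*x^4 dx = 82944/5;  ∫_0^4 108*x^3 dx = 6912;  ∫_0^4 90*x^2 dx = 1920;
    ∫_0^4 36*x dx = 288;  ∫_0^4 9 dx = 36.
  Sum: 82944/5 + 6912 + 1920 + 288 + 36 = 128724/5.
Adding: ||u||_{H^1}^2 = 1350396/35 + 128724/5 = 2251464/35.


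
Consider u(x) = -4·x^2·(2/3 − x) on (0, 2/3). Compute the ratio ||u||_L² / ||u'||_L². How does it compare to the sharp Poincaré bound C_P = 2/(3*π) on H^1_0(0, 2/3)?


||u||_L² / ||u'||_L² = sqrt(14)/21 < C_P = 2/(3*π).

u(x) = -4·x^2·(2/3 − x), so u'(x) = 4*x*(9*x - 4)/3.
u(x) = -4·x^2·(2/3 − x) vanishes at x = 0 and x = 2/3, so u ∈ H^1_0(0, 2/3). Differentiate via the product rule and integrate the resulting polynomials term by term.
  ∫_0^2/3 u² dx = ∫_0^2/3 (16*x^6 - 64*x^5/3 + 64*x^4/9) dx. Term by term:
    ∫_0^2/3 16*x^6 dx = 2048/15309;  ∫_0^2/3 -64*x^5/3 dx = -2048/6561;  ∫_0^2/3 64*x^4/9 dx = 2048/10935.
  Sum: 2048/15309 − 2048/6561 + 2048/10935 = 2048/229635.
  ∫_0^2/3 (u')² dx = ∫_0^2/3 (144*x^4 - 128*x^3 + 256*x^2/9) dx. Term by term:
    ∫_0^2/3 144*x^4 dx = 512/135;  ∫_0^2/3 -128*x^3 dx = -512/81;  ∫_0^2/3 256*x^2/9 dx = 2048/729.
  Sum: 512/135 − 512/81 + 2048/729 = 1024/3645.
∫_0^2/3 u² dx = 2048/229635, so ||u||_L² = 32*sqrt(70)/2835.
∫_0^2/3 (u')² dx = 1024/3645, so ||u'||_L² = 32*sqrt(5)/135.
Ratio ||u||_L² / ||u'||_L² = sqrt(14)/21.
Sharp Poincaré constant on H^1_0(0, 2/3) is C_P = L/π = 2/(3*π), achieved by sin(3*π/2·x).
A polynomial bump cannot attain the sharp Poincaré constant (only the first sine eigenfunction does), so the ratio is strictly less than C_P, consistent with ||u||_L² ≤ C_P ||u'||_L².


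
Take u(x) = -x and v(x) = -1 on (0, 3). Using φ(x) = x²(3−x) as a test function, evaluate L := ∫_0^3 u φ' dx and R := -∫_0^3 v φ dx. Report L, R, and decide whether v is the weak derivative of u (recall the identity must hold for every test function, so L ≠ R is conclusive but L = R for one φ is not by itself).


LHS = 27/4, RHS = 27/4. Yes, v = u' weakly.

u(x) = -x, classical derivative u'(x) = -1.
φ(x) = x²(3−x), so φ'(x) = 3*x*(2 - x).
Note φ(0) = φ(3) = 0, so the boundary term u·φ vanishes.
LHS = ∫_0^3 u(x) φ'(x) dx = ∫_0^3 (3*x^3 - 6*x^2) dx. Term by term:
  ∫_0^3 3*x^3 dx = 243/4;  ∫_0^3 -6*x^2 dx = -54.
Sum: 243/4 − 54 = 27/4.
So LHS = 27/4.
∫_0^3 v(x) φ(x) dx = ∫_0^3 (x^3 - 3*x^2) dx. Term by term:
  ∫_0^3 x^3 dx = 81/4;  ∫_0^3 -3*x^2 dx = -27.
Sum: 81/4 − 27 = -27/4.
So RHS = -∫_0^3 v(x) φ(x) dx = 27/4.
LHS = RHS, so the identity holds for this test φ.
Moreover u is smooth here and v(x) = u'(x) = -1 pointwise, so the identity holds for every test function. Hence v is the weak derivative of u.


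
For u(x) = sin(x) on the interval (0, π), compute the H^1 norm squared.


||u||_{H^1(0,π)}^2 = π

u'(x) = cos(x).
Expand u² and (u')² and integrate term by term on (0, π), using: for integers n ≥ 1, ∫_0^π sin²(nx) dx = ∫_0^π cos²(nx) dx = π/2; for n ≠ n', ∫_0^π sin(nx)sin(n'x) dx = ∫_0^π cos(nx)cos(n'x) dx = 0; and by product-to-sum, ∫_0^π sin(nx)cos(n'x) dx = ½∫_0^π [sin((n+n')x) + sin((n−n')x)] dx, which is 0 when n+n' is even and 2n/(n²−n'²) when n+n' is odd (it need not vanish on (0, π)).
  u² squared terms: (1)²·∫sin(x)² dx = 1·π/2 = π/2.
  So ∫_0^π u² dx = π/2.
  (u')² squared terms: (1)²·∫cos(x)² dx = 1·π/2 = π/2.
  So ∫_0^π (u')² dx = π/2.
||u||_{H^1}^2 = (π/2) + (π/2) = π.


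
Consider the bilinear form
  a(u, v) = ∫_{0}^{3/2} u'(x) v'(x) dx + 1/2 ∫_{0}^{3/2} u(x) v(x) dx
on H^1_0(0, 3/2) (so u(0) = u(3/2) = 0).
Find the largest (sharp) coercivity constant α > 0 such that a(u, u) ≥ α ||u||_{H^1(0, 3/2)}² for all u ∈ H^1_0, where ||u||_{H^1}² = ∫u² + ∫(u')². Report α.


α = (9 + 8*π^2)/(2*(9 + 4*π^2))

Coercivity of a(·,·) on H^1_0(0, 3/2) means a(u, u) ≥ α ||u||_{H^1}² for every u ∈ H^1_0.
The interval has length L = 3/2, and Poincaré/coercivity depend only on L. Here a(u, u) = ∫(u')² + (1/2)·∫u².
Here 0 < c = 1/2 < 1. The condition a(u,u) ≥ α||u||_{H^1}² reads (1−α)∫(u')² ≥ (α−c)∫u². Any admissible α is ≤ 1 (rapidly oscillating u have ∫u²/∫(u')² → 0), and α = 1 would force 0 ≥ (1−c)∫u², impossible since c < 1; so 1−α > 0. By the sharp Poincaré inequality on H^1_0 of an interval of length L, ∫(u')² ≥ (π/L)²∫u² with equality for the first sine mode sin(π(x−x₀)/L) (x₀ the left endpoint), so the inequality holds for all u iff (1−α)(π/L)² ≥ α − c, i.e. α ≤ ((π/L)² + c)/((π/L)² + 1) = (1 + c(L/π)²)/(1 + (L/π)²). With (π/L)² = 4*π^2/9 and c = 1/2, the largest admissible constant is α = ((π/L)² + c)/((π/L)² + 1).
Simplifying, α = (9 + 8*π^2)/(2*(9 + 4*π^2)).


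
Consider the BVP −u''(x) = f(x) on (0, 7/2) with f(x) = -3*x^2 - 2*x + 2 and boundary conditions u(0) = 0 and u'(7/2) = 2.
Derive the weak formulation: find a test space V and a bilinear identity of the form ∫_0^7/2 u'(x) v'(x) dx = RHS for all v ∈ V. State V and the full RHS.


V = {v ∈ H^1(0, 7/2) : v(0) = 0} (test functions vanish at x = 0 where u is specified); weak form: ∫_0^7/2 u'v' dx = ∫_0^7/2 (-3*x^2 - 2*x + 2) v dx + 2·v(7/2) for all v ∈ V.

Multiply both sides by a test function v and integrate from 0 to 7/2:
  ∫_0^7/2 −u''(x) v(x) dx = ∫_0^7/2 f(x) v(x) dx.
Integrate the LHS by parts once:
  ∫_0^7/2 −u'' v dx = −[u'(x) v(x)]_0^7/2 + ∫_0^7/2 u'(x) v'(x) dx.
Thus ∫_0^7/2 u'(x) v'(x) dx = ∫_0^7/2 f(x) v(x) dx + [u'(x) v(x)]_0^7/2.
Choose V so that boundary terms are either known or forced to vanish.
Mixed BC: u(0) = 0 (Dirichlet) and u'(7/2) = 2 (Neumann). Define V = {v ∈ H^1(0, 7/2) : v(0) = 0}. Then [u' v]_0^7/2 = u'(7/2)·v(7/2) − u'(0)·0 = 2·v(7/2).
Weak formulation: find u (satisfying any essential BC) such that ∫_0^7/2 u'(x) v'(x) dx = ∫_0^7/2 f v dx + 2·v(7/2) for all v ∈ V (Dirichlet at 0 absorbed into V; Neumann datum at x = 7/2 contributes the boundary term).
Substituting f(x) = -3*x^2 - 2*x + 2, the right-hand side is ∫_0^7/2 (-3*x^2 - 2*x + 2) v dx + 2·v(7/2).


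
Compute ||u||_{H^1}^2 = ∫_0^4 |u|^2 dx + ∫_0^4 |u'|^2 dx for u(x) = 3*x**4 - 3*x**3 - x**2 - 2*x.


||u||_{H^1}^2 = 4756912/15

The H^1 norm (squared) on an interval (0, L) is
  ||u||_{H^1}^2 = ∫_0^L u(x)^2 dx + ∫_0^L u'(x)^2 dx.
Compute u'(x) = 12*x**3 - 9*x**2 - 2*x - 2.
Then u(x)^2 = 9*x**8 - 18*x**7 + 3*x**6 - 6*x**5 + 13*x**4 + 4*x**3 + 4*x**2 and u'(x)^2 = 144*x**6 - 216*x**5 + 33*x**4 - 12*x**3 + 40*x**2 + 8*x + 4.
Integrate each monomial from 0 to 4 using ∫_0^4 c·x^n dx = c·4^(n+1)/(n+1):
  ∫_0^4 u(x)^2 dx = ∫_0^4 (9*x^8 - 18*x^7 + 3*x^6 - 6*x^5 + 13*x^4 + 4*x^3 + 4*x^2) dx. Term by term:
    ∫_0^4 9*x^8 dx = 262144;  ∫_0^4 -18*x^7 dx = -147456;  ∫_0^4 3*x^6 dx = 49152/7;
    ∫_0^4 -6*x^5 dx = -4096;  ∫_0^4 13*x^4 dx = 13312/5;  ∫_0^4 4*x^3 dx = 256;
    ∫_0^4 4*x^2 dx = 256/3.
  Sum: 262144 − 147456 + 49152/7 − 4096 + 13312/5 + 256 + 256/3 = 12664832/105.
  ∫_0^4 u'(x)^2 dx = ∫_0^4 (144*x^6 - 216*x^5 + 33*x^4 - 12*x^3 + 40*x^2 + 8*x + 4) dx. Term by term:
    ∫_0^4 144*x^6 dx = 2359296/7;  ∫_0^4 -216*x^5 dx = -147456;  ∫_0^4 33*x^4 dx = 33792/5;
    ∫_0^4 -12*x^3 dx = -768;  ∫_0^4 40*x^2 dx = 2560/3;  ∫_0^4 8*x dx = 64;
    ∫_0^4 4 dx = 16.
  Sum: 2359296/7 − 147456 + 33792/5 − 768 + 2560/3 + 64 + 16 = 20633552/105.
Adding: ||u||_{H^1}^2 = 12664832/105 + 20633552/105 = 4756912/15.


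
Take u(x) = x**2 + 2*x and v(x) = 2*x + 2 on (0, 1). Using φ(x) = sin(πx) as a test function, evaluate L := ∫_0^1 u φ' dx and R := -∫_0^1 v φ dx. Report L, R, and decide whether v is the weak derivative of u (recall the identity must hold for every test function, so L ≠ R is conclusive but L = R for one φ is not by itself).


LHS = -6/π, RHS = -6/π. Yes, v = u' weakly.

u(x) = x**2 + 2*x, classical derivative u'(x) = 2*x + 2.
φ(x) = sin(πx), so φ'(x) = π*cos(π*x).
Note φ(0) = φ(1) = 0, so the boundary term u·φ vanishes.
LHS = ∫_0^1 u(x) φ'(x) dx = ∫_0^1 (π*x^2*cos(π*x) + 2*π*x*cos(π*x)) dx. Term by term:
  ∫_0^1 π*x^2*cos(π*x) dx = -2/π;  ∫_0^1 2*π*x*cos(π*x) dx = -4/π.
Sum: -2/π − 4/π = -6/π.
So LHS = -6/π.
∫_0^1 v(x) φ(x) dx = ∫_0^1 (2*x*sin(π*x) + 2*sin(π*x)) dx. Term by term:
  ∫_0^1 2*sin(π*x) dx = 4/π;  ∫_0^1 2*x*sin(π*x) dx = 2/π.
Sum: 4/π + 2/π = 6/π.
So RHS = -∫_0^1 v(x) φ(x) dx = -6/π.
LHS = RHS, so the identity holds for this test φ.
Moreover u is smooth here and v(x) = u'(x) = 2*x + 2 pointwise, so the identity holds for every test function. Hence v is the weak derivative of u.


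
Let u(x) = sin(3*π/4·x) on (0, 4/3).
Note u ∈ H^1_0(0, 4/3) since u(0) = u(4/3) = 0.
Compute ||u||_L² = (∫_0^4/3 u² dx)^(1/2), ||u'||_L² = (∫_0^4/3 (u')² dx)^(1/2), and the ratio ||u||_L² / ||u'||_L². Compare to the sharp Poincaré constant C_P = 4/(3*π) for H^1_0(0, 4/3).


||u||_L² / ||u'||_L² = 4/(3*π) = C_P.

u(x) = sin(3*π/4·x), so u'(x) = 3*π*cos(3*π*x/4)/4.
Writing u(x) = A·sin(kπx/L) with A = 1 and k = 1, use ∫_0^L sin²(kπx/L) dx = L/2 and ∫_0^L cos²(kπx/L) dx = L/2.
u² = 1·sin²(3*π/4·x) and (u')² = 9*π^2/16·cos²(3*π/4·x), and each of sin², cos² integrates to L/2 = 2/3 over (0, 4/3).
∫_0^4/3 u² dx = 2/3, so ||u||_L² = sqrt(6)/3.
∫_0^4/3 (u')² dx = 3*π^2/8, so ||u'||_L² = sqrt(6)*π/4.
Ratio ||u||_L² / ||u'||_L² = 4/(3*π).
Sharp Poincaré constant on H^1_0(0, 4/3) is C_P = L/π = 4/(3*π), achieved by sin(3*π/4·x).
This is the k = 1 eigenfunction (up to amplitude), so the ratio equals the sharp Poincaré constant exactly.


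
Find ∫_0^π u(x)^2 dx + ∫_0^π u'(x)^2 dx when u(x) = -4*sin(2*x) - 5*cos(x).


||u||_{H^1(0,π)}^2 = 320/3 + 65*π

u'(x) = 5*sin(x) - 8*cos(2*x).
Expand u² and (u')² and integrate term by term on (0, π), using: for integers n ≥ 1, ∫_0^π sin²(nx) dx = ∫_0^π cos²(nx) dx = π/2; for n ≠ n', ∫_0^π sin(nx)sin(n'x) dx = ∫_0^π cos(nx)cos(n'x) dx = 0; and by product-to-sum, ∫_0^π sin(nx)cos(n'x) dx = ½∫_0^π [sin((n+n')x) + sin((n−n')x)] dx, which is 0 when n+n' is even and 2n/(n²−n'²) when n+n' is odd (it need not vanish on (0, π)).
  u² squared terms: (-5)²·∫cos(x)² dx = 25·π/2 = 25*π/2;  (-4)²·∫sin(2x)² dx = 16·π/2 = 8*π.
  u² cross terms: 2·(-5)·(-4)·∫cos(x)·sin(2x) dx = 40·(4/3) = 160/3.
  So ∫_0^π u² dx = 25*π/2 + 8*π + 160/3 = 160/3 + 41*π/2.
  (u')² squared terms: (-8)²·∫cos(2x)² dx = 64·π/2 = 32*π;  (5)²·∫sin(x)² dx = 25·π/2 = 25*π/2.
  (u')² cross terms: 2·(-8)·(5)·∫cos(2x)·sin(x) dx = -80·(-2/3) = 160/3.
  So ∫_0^π (u')² dx = 32*π + 25*π/2 + 160/3 = 160/3 + 89*π/2.
||u||_{H^1}^2 = (160/3 + 41*π/2) + (160/3 + 89*π/2) = 320/3 + 65*π.


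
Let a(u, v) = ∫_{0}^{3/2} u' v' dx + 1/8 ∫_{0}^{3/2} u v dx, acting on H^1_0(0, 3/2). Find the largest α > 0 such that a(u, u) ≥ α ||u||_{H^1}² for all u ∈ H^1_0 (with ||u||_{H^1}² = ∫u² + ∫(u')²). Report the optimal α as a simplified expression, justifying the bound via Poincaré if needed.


α = (9 + 32*π^2)/(8*(9 + 4*π^2))

Coercivity of a(·,·) on H^1_0(0, 3/2) means a(u, u) ≥ α ||u||_{H^1}² for every u ∈ H^1_0.
The interval has length L = 3/2, and Poincaré/coercivity depend only on L. Here a(u, u) = ∫(u')² + (1/8)·∫u².
Here 0 < c = 1/8 < 1. The condition a(u,u) ≥ α||u||_{H^1}² reads (1−α)∫(u')² ≥ (α−c)∫u². Any admissible α is ≤ 1 (rapidly oscillating u have ∫u²/∫(u')² → 0), and α = 1 would force 0 ≥ (1−c)∫u², impossible since c < 1; so 1−α > 0. By the sharp Poincaré inequality on H^1_0 of an interval of length L, ∫(u')² ≥ (π/L)²∫u² with equality for the first sine mode sin(π(x−x₀)/L) (x₀ the left endpoint), so the inequality holds for all u iff (1−α)(π/L)² ≥ α − c, i.e. α ≤ ((π/L)² + c)/((π/L)² + 1) = (1 + c(L/π)²)/(1 + (L/π)²). With (π/L)² = 4*π^2/9 and c = 1/8, the largest admissible constant is α = ((π/L)² + c)/((π/L)² + 1).
Simplifying, α = (9 + 32*π^2)/(8*(9 + 4*π^2)).


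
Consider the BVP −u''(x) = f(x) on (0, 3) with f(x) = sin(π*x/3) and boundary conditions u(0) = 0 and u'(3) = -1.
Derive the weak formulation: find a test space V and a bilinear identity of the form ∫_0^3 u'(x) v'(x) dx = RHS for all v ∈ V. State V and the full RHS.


V = {v ∈ H^1(0, 3) : v(0) = 0} (test functions vanish at x = 0 where u is specified); weak form: ∫_0^3 u'v' dx = ∫_0^3 (sin(π*x/3)) v dx − v(3) for all v ∈ V.

Multiply both sides by a test function v and integrate from 0 to 3:
  ∫_0^3 −u''(x) v(x) dx = ∫_0^3 f(x) v(x) dx.
Integrate the LHS by parts once:
  ∫_0^3 −u'' v dx = −[u'(x) v(x)]_0^3 + ∫_0^3 u'(x) v'(x) dx.
Thus ∫_0^3 u'(x) v'(x) dx = ∫_0^3 f(x) v(x) dx + [u'(x) v(x)]_0^3.
Choose V so that boundary terms are either known or forced to vanish.
Mixed BC: u(0) = 0 (Dirichlet) and u'(3) = -1 (Neumann). Define V = {v ∈ H^1(0, 3) : v(0) = 0}. Then [u' v]_0^3 = u'(3)·v(3) − u'(0)·0 = − v(3).
Weak formulation: find u (satisfying any essential BC) such that ∫_0^3 u'(x) v'(x) dx = ∫_0^3 f v dx − v(3) for all v ∈ V (Dirichlet at 0 absorbed into V; Neumann datum at x = 3 contributes the boundary term).
Substituting f(x) = sin(π*x/3), the right-hand side is ∫_0^3 (sin(π*x/3)) v dx − v(3).


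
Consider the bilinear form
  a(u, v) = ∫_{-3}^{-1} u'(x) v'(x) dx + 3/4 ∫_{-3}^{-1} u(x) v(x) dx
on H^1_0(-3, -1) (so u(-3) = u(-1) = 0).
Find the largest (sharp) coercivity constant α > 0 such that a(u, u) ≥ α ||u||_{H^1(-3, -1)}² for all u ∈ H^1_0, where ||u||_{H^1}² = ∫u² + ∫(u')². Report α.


α = (3 + π^2)/(4 + π^2)

Coercivity of a(·,·) on H^1_0(-3, -1) means a(u, u) ≥ α ||u||_{H^1}² for every u ∈ H^1_0.
The interval has length L = 2, and Poincaré/coercivity depend only on L. Here a(u, u) = ∫(u')² + (3/4)·∫u².
Here 0 < c = 3/4 < 1. The condition a(u,u) ≥ α||u||_{H^1}² reads (1−α)∫(u')² ≥ (α−c)∫u². Any admissible α is ≤ 1 (rapidly oscillating u have ∫u²/∫(u')² → 0), and α = 1 would force 0 ≥ (1−c)∫u², impossible since c < 1; so 1−α > 0. By the sharp Poincaré inequality on H^1_0 of an interval of length L, ∫(u')² ≥ (π/L)²∫u² with equality for the first sine mode sin(π(x−x₀)/L) (x₀ the left endpoint), so the inequality holds for all u iff (1−α)(π/L)² ≥ α − c, i.e. α ≤ ((π/L)² + c)/((π/L)² + 1) = (1 + c(L/π)²)/(1 + (L/π)²). With (π/L)² = π^2/4 and c = 3/4, the largest admissible constant is α = ((π/L)² + c)/((π/L)² + 1).
Simplifying, α = (3 + π^2)/(4 + π^2).


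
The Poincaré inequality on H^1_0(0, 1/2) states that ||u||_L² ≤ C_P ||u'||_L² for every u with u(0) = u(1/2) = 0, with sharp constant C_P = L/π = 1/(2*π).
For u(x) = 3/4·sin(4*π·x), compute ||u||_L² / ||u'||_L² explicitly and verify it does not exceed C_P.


||u||_L² / ||u'||_L² = 1/(4*π) < C_P = 1/(2*π).

u(x) = 3/4·sin(4*π·x), so u'(x) = 3*π*cos(4*π*x).
Writing u(x) = A·sin(kπx/L) with A = 3/4 and k = 2, use ∫_0^L sin²(kπx/L) dx = L/2 and ∫_0^L cos²(kπx/L) dx = L/2.
u² = 9/16·sin²(4*π·x) and (u')² = 9*π^2·cos²(4*π·x), and each of sin², cos² integrates to L/2 = 1/4 over (0, 1/2).
∫_0^1/2 u² dx = 9/64, so ||u||_L² = 3/8.
∫_0^1/2 (u')² dx = 9*π^2/4, so ||u'||_L² = 3*π/2.
Ratio ||u||_L² / ||u'||_L² = 1/(4*π).
Sharp Poincaré constant on H^1_0(0, 1/2) is C_P = L/π = 1/(2*π), achieved by sin(2*π·x).
This is the k = 2 harmonic; the ratio L/(kπ) is strictly less than C_P = L/π, consistent with the sharp inequality ||u||_L² ≤ C_P ||u'||_L².


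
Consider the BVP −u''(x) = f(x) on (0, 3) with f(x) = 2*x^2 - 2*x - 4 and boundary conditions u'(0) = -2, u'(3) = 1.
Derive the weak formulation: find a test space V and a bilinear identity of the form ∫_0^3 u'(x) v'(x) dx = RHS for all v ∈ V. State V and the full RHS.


V = H^1(0, 3) (v unrestricted at boundary; u is determined up to an additive constant); weak form: ∫_0^3 u'v' dx = ∫_0^3 (2*x^2 - 2*x - 4) v dx + v(3) + 2·v(0) for all v ∈ V.

Multiply both sides by a test function v and integrate from 0 to 3:
  ∫_0^3 −u''(x) v(x) dx = ∫_0^3 f(x) v(x) dx.
Integrate the LHS by parts once:
  ∫_0^3 −u'' v dx = −[u'(x) v(x)]_0^3 + ∫_0^3 u'(x) v'(x) dx.
Thus ∫_0^3 u'(x) v'(x) dx = ∫_0^3 f(x) v(x) dx + [u'(x) v(x)]_0^3.
Choose V so that boundary terms are either known or forced to vanish.
u has inhomogeneous Neumann u'(0) = -2, u'(3) = 1. [u' v]_0^3 = (1)·v(3) − (-2)·v(0) = v(3) + 2·v(0). Take V = H^1(0, 3); boundary term becomes part of RHS.
Weak formulation: find u (satisfying any essential BC) such that ∫_0^3 u'(x) v'(x) dx = ∫_0^3 f v dx + v(3) + 2·v(0) for all v ∈ V (Neumann data are natural BCs: they enter the RHS as boundary terms).
Substituting f(x) = 2*x^2 - 2*x - 4, the right-hand side is ∫_0^3 (2*x^2 - 2*x - 4) v dx + v(3) + 2·v(0).
Compatibility check (pure Neumann): taking v ≡ 1 ∈ V gives 0 = ∫_0^3 f dx + (1) − (-2), i.e. ∫_0^3 f dx must equal u'(0) − u'(3) = -3. Indeed ∫_0^3 (2*x^2 - 2*x - 4) dx = -3, so the data are compatible. The solution is then unique only up to an additive constant (fix it e.g. by requiring ∫_0^3 u dx = 0).


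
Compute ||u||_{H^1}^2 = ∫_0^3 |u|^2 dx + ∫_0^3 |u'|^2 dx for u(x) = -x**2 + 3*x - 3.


||u||_{H^1}^2 = 171/10

The H^1 norm (squared) on an interval (0, L) is
  ||u||_{H^1}^2 = ∫_0^L u(x)^2 dx + ∫_0^L u'(x)^2 dx.
Compute u'(x) = 3 - 2*x.
Then u(x)^2 = x**4 - 6*x**3 + 15*x**2 - 18*x + 9 and u'(x)^2 = 4*x**2 - 12*x + 9.
Integrate each monomial from 0 to 3 using ∫_0^3 c·x^n dx = c·3^(n+1)/(n+1):
  ∫_0^3 u(x)^2 dx = ∫_0^3 (x^4 - 6*x^3 + 15*x^2 - 18*x + 9) dx. Term by term:
    ∫_0^3 x^4 dx = 243/5;  ∫_0^3 -6*x^3 dx = -243/2;  ∫_0^3 15*x^2 dx = 135;
    ∫_0^3 -18*x dx = -81;  ∫_0^3 9 dx = 27.
  Sum: 243/5 − 243/2 + 135 − 81 + 27 = 81/10.
  ∫_0^3 u'(x)^2 dx = ∫_0^3 (4*x^2 - 12*x + 9) dx. Term by term:
    ∫_0^3 4*x^2 dx = 36;  ∫_0^3 -12*x dx = -54;  ∫_0^3 9 dx = 27.
  Sum: 36 − 54 + 27 = 9.
Adding: ||u||_{H^1}^2 = 81/10 + 9 = 171/10.


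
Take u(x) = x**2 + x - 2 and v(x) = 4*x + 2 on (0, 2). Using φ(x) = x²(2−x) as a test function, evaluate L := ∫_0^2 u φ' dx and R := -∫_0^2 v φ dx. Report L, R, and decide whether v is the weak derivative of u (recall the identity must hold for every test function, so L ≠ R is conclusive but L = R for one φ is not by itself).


LHS = -68/15, RHS = -136/15. No, v is not the weak derivative of u.

u(x) = x**2 + x - 2, classical derivative u'(x) = 2*x + 1.
φ(x) = x²(2−x), so φ'(x) = x*(4 - 3*x).
Note φ(0) = φ(2) = 0, so the boundary term u·φ vanishes.
LHS = ∫_0^2 u(x) φ'(x) dx = ∫_0^2 (-3*x^4 + x^3 + 10*x^2 - 8*x) dx. Term by term:
  ∫_0^2 -3*x^4 dx = -96/5;  ∫_0^2 x^3 dx = 4;  ∫_0^2 10*x^2 dx = 80/3;
  ∫_0^2 -8*x dx = -16.
Sum: -96/5 + 4 + 80/3 − 16 = -68/15.
So LHS = -68/15.
∫_0^2 v(x) φ(x) dx = ∫_0^2 (-4*x^4 + 6*x^3 + 4*x^2) dx. Term by term:
  ∫_0^2 -4*x^4 dx = -128/5;  ∫_0^2 6*x^3 dx = 24;  ∫_0^2 4*x^2 dx = 32/3.
Sum: -128/5 + 24 + 32/3 = 136/15.
So RHS = -∫_0^2 v(x) φ(x) dx = -136/15.
LHS − RHS = 68/15 ≠ 0, so the identity fails.
(For a valid weak derivative the identity must hold for EVERY test function, in particular this one. The failure shows v is NOT the weak derivative of u.)
Correct weak derivative would be u'(x) = 2*x + 1.


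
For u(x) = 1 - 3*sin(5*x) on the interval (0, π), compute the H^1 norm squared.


||u||_{H^1(0,π)}^2 = -12/5 + 118*π

u'(x) = -15*cos(5*x).
Expand u² and (u')² and integrate term by term on (0, π), using: for integers n ≥ 1, ∫_0^π sin²(nx) dx = ∫_0^π cos²(nx) dx = π/2; for n ≠ n', ∫_0^π sin(nx)sin(n'x) dx = ∫_0^π cos(nx)cos(n'x) dx = 0; and by product-to-sum, ∫_0^π sin(nx)cos(n'x) dx = ½∫_0^π [sin((n+n')x) + sin((n−n')x)] dx, which is 0 when n+n' is even and 2n/(n²−n'²) when n+n' is odd (it need not vanish on (0, π)). For the constant mode: ∫_0^π 1 dx = π, ∫_0^π cos(nx) dx = 0, ∫_0^π sin(nx) dx = (1−(−1)^n)/n.
  u² squared terms: (1)²·∫1 dx = 1·π = π;  (-3)²·∫sin(5x)² dx = 9·π/2 = 9*π/2.
  u² cross terms: 2·(1)·(-3)·∫1·sin(5x) dx = -6·(2/5) = -12/5.
  So ∫_0^π u² dx = π + 9*π/2 − 12/5 = -12/5 + 11*π/2.
  (u')² squared terms: (-15)²·∫cos(5x)² dx = 225·π/2 = 225*π/2.
  So ∫_0^π (u')² dx = 225*π/2.
||u||_{H^1}^2 = (-12/5 + 11*π/2) + (225*π/2) = -12/5 + 118*π.


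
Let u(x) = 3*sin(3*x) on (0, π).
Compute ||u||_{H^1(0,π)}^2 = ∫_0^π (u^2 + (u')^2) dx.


||u||_{H^1(0,π)}^2 = 45*π

u'(x) = 9*cos(3*x).
Expand u² and (u')² and integrate term by term on (0, π), using: for integers n ≥ 1, ∫_0^π sin²(nx) dx = ∫_0^π cos²(nx) dx = π/2; for n ≠ n', ∫_0^π sin(nx)sin(n'x) dx = ∫_0^π cos(nx)cos(n'x) dx = 0; and by product-to-sum, ∫_0^π sin(nx)cos(n'x) dx = ½∫_0^π [sin((n+n')x) + sin((n−n')x)] dx, which is 0 when n+n' is even and 2n/(n²−n'²) when n+n' is odd (it need not vanish on (0, π)).
  u² squared terms: (3)²·∫sin(3x)² dx = 9·π/2 = 9*π/2.
  So ∫_0^π u² dx = 9*π/2.
  (u')² squared terms: (9)²·∫cos(3x)² dx = 81·π/2 = 81*π/2.
  So ∫_0^π (u')² dx = 81*π/2.
||u||_{H^1}^2 = (9*π/2) + (81*π/2) = 45*π.


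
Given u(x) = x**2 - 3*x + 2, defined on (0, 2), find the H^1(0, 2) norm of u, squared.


||u||_{H^1}^2 = 86/15

The H^1 norm (squared) on an interval (0, L) is
  ||u||_{H^1}^2 = ∫_0^L u(x)^2 dx + ∫_0^L u'(x)^2 dx.
Compute u'(x) = 2*x - 3.
Then u(x)^2 = x**4 - 6*x**3 + 13*x**2 - 12*x + 4 and u'(x)^2 = 4*x**2 - 12*x + 9.
Integrate each monomial from 0 to 2 using ∫_0^2 c·x^n dx = c·2^(n+1)/(n+1):
  ∫_0^2 u(x)^2 dx = ∫_0^2 (x^4 - 6*x^3 + 13*x^2 - 12*x + 4) dx. Term by term:
    ∫_0^2 x^4 dx = 32/5;  ∫_0^2 -6*x^3 dx = -24;  ∫_0^2 13*x^2 dx = 104/3;
    ∫_0^2 -12*x dx = -24;  ∫_0^2 4 dx = 8.
  Sum: 32/5 − 24 + 104/3 − 24 + 8 = 16/15.
  ∫_0^2 u'(x)^2 dx = ∫_0^2 (4*x^2 - 12*x + 9) dx. Term by term:
    ∫_0^2 4*x^2 dx = 32/3;  ∫_0^2 -12*x dx = -24;  ∫_0^2 9 dx = 18.
  Sum: 32/3 − 24 + 18 = 14/3.
Adding: ||u||_{H^1}^2 = 16/15 + 14/3 = 86/15.
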